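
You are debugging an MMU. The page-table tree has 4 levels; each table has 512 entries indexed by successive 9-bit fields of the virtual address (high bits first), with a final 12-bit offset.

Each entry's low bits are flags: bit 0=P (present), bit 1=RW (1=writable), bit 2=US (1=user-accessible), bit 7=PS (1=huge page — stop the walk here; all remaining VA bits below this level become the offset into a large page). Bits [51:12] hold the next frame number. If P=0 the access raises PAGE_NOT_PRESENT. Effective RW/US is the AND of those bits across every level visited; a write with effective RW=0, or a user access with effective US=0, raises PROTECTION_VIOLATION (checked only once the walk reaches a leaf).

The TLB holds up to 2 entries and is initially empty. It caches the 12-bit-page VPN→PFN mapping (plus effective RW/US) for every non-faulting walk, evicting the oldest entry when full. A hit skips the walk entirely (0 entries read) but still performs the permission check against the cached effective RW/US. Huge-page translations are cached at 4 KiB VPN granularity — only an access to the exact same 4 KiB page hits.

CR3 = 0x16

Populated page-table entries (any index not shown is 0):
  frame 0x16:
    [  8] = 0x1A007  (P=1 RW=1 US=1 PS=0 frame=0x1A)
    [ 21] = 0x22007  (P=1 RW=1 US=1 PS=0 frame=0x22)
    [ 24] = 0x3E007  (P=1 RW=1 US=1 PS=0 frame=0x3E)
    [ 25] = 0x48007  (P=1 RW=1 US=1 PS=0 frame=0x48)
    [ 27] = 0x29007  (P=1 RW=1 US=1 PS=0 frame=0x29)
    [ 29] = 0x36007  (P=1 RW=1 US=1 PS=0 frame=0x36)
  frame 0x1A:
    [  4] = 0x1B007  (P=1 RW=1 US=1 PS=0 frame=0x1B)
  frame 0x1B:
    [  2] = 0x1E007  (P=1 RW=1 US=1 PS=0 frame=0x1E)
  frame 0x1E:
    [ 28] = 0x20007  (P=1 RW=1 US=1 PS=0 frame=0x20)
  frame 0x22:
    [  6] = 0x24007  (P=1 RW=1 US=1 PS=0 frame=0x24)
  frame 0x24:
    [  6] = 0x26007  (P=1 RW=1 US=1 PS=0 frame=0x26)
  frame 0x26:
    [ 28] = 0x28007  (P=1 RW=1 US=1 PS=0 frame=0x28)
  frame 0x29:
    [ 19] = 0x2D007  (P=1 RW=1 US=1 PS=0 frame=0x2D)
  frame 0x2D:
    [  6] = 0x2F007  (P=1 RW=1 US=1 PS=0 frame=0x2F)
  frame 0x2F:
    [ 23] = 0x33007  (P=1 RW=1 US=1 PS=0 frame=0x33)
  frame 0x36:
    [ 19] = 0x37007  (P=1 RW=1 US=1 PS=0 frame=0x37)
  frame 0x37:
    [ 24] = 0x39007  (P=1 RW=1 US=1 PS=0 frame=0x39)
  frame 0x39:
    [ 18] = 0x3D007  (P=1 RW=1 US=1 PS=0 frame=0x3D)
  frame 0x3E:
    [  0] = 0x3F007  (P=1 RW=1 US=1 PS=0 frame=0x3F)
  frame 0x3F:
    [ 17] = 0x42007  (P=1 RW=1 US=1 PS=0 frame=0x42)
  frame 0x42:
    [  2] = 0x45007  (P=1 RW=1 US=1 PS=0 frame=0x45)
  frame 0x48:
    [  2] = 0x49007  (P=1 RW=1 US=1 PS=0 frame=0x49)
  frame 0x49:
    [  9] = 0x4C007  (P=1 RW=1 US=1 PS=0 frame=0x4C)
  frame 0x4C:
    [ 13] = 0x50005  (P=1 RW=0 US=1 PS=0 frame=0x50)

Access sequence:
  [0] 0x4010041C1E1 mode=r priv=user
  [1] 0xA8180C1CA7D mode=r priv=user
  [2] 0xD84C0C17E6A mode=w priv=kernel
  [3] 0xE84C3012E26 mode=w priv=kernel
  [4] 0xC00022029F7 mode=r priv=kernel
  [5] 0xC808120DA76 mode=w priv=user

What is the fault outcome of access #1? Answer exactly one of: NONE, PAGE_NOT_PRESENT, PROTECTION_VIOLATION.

Per-access translation:
#0 VA=0x4010041C1E1 (r,user):
  lvl0: tbl 0x16, slot 8 ⇒ 0x1A007 (P1/RW1/US1/PS0)
  lvl1: tbl 0x1A, slot 4 ⇒ 0x1B007 (P1/RW1/US1/PS0)
  lvl2: tbl 0x1B, slot 2 ⇒ 0x1E007 (P1/RW1/US1/PS0)
  lvl3: tbl 0x1E, slot 28 ⇒ 0x20007 (P1/RW1/US1/PS0)
  → PA=0x201E1  (4 entries read)
#1 VA=0xA8180C1CA7D (r,user):
  lvl0: tbl 0x16, slot 21 ⇒ 0x22007 (P1/RW1/US1/PS0)
  lvl1: tbl 0x22, slot 6 ⇒ 0x24007 (P1/RW1/US1/PS0)
  lvl2: tbl 0x24, slot 6 ⇒ 0x26007 (P1/RW1/US1/PS0)
  lvl3: tbl 0x26, slot 28 ⇒ 0x28007 (P1/RW1/US1/PS0)
  → PA=0x28A7D  (4 entries read)
#2 VA=0xD84C0C17E6A (w,kernel):
  lvl0: tbl 0x16, slot 27 ⇒ 0x29007 (P1/RW1/US1/PS0)
  lvl1: tbl 0x29, slot 19 ⇒ 0x2D007 (P1/RW1/US1/PS0)
  lvl2: tbl 0x2D, slot 6 ⇒ 0x2F007 (P1/RW1/US1/PS0)
  lvl3: tbl 0x2F, slot 23 ⇒ 0x33007 (P1/RW1/US1/PS0)
  → PA=0x33E6A  (4 entries read)
#3 VA=0xE84C3012E26 (w,kernel):
  lvl0: tbl 0x16, slot 29 ⇒ 0x36007 (P1/RW1/US1/PS0)
  lvl1: tbl 0x36, slot 19 ⇒ 0x37007 (P1/RW1/US1/PS0)
  lvl2: tbl 0x37, slot 24 ⇒ 0x39007 (P1/RW1/US1/PS0)
  lvl3: tbl 0x39, slot 18 ⇒ 0x3D007 (P1/RW1/US1/PS0)
  → PA=0x3DE26  (4 entries read)
#4 VA=0xC00022029F7 (r,kernel):
  lvl0: tbl 0x16, slot 24 ⇒ 0x3E007 (P1/RW1/US1/PS0)
  lvl1: tbl 0x3E, slot 0 ⇒ 0x3F007 (P1/RW1/US1/PS0)
  lvl2: tbl 0x3F, slot 17 ⇒ 0x42007 (P1/RW1/US1/PS0)
  lvl3: tbl 0x42, slot 2 ⇒ 0x45007 (P1/RW1/US1/PS0)
  → PA=0x459F7  (4 entries read)
#5 VA=0xC808120DA76 (w,user):
  lvl0: tbl 0x16, slot 25 ⇒ 0x48007 (P1/RW1/US1/PS0)
  lvl1: tbl 0x48, slot 2 ⇒ 0x49007 (P1/RW1/US1/PS0)
  lvl2: tbl 0x49, slot 9 ⇒ 0x4C007 (P1/RW1/US1/PS0)
  lvl3: tbl 0x4C, slot 13 ⇒ 0x50005 (P1/RW0/US1/PS0)
  ⇒ fault: PROTECTION_VIOLATION  — 4 lookups

Access #1 fault: NONE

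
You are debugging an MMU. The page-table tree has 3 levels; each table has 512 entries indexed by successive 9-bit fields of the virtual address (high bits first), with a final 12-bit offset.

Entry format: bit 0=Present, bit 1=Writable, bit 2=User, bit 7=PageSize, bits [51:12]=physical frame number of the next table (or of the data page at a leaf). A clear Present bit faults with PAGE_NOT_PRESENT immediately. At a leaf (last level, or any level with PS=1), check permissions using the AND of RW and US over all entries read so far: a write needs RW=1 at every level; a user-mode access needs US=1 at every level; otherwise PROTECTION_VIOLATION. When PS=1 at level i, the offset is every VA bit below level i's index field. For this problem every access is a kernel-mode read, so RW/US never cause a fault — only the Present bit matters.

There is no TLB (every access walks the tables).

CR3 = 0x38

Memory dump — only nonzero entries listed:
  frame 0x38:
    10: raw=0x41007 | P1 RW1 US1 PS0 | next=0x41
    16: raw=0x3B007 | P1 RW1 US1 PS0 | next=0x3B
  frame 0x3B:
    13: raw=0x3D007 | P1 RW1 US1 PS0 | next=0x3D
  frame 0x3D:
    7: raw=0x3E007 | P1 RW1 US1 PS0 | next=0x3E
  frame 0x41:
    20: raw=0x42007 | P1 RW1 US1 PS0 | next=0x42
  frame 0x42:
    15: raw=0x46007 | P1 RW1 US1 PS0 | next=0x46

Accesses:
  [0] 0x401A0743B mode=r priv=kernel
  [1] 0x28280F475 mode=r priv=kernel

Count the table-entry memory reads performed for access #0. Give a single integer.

Trace:
#0 VA=0x401A0743B (r,kernel):
  L0 @0x38[16] → 0x3B007  P=1,RW=1,US=1,PS=0
  L1 @0x3B[13] → 0x3D007  P=1,RW=1,US=1,PS=0
  L2 @0x3D[7] → 0x3E007  P=1,RW=1,US=1,PS=0
  ⇒ phys 0x3E43B  [3 reads]
#1 VA=0x28280F475 (r,kernel):
  L0 @0x38[10] → 0x41007  P=1,RW=1,US=1,PS=0
  L1 @0x41[20] → 0x42007  P=1,RW=1,US=1,PS=0
  L2 @0x42[15] → 0x46007  P=1,RW=1,US=1,PS=0
  ⇒ phys 0x46475  [3 reads]

Entries read for #0: 3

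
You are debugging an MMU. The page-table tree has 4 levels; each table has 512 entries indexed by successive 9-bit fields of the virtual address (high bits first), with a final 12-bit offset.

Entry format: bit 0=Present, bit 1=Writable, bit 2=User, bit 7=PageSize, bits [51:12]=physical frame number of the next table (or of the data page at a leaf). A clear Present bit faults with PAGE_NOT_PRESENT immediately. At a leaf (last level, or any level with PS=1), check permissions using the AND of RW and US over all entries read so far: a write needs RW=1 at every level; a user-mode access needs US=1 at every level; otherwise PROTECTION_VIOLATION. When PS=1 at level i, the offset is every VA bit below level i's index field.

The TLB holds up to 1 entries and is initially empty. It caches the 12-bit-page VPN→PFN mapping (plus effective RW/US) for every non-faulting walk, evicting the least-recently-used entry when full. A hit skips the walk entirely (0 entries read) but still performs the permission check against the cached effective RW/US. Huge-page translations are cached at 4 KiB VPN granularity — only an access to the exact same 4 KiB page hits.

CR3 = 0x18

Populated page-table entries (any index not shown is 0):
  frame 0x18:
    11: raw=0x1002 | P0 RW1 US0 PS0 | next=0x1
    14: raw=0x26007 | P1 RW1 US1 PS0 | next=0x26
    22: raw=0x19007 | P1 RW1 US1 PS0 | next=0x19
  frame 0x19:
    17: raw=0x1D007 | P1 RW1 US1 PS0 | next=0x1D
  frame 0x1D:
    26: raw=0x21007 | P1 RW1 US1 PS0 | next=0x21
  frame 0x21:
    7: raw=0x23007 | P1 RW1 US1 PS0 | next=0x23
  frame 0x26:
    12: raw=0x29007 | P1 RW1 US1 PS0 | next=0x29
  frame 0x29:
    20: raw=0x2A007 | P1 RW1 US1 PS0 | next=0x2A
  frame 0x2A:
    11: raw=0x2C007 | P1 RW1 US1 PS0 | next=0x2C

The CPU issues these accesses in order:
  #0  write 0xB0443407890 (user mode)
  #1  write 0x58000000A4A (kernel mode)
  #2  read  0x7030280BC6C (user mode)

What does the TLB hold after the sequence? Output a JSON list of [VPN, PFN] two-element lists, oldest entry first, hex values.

Trace:
#0 VA=0xB0443407890 (w,user):
  L0: frame=0x18 idx=22 entry=0x19007 [P=1 RW=1 US=1 PS=0]
  L1: frame=0x19 idx=17 entry=0x1D007 [P=1 RW=1 US=1 PS=0]
  L2: frame=0x1D idx=26 entry=0x21007 [P=1 RW=1 US=1 PS=0]
  L3: frame=0x21 idx=7 entry=0x23007 [P=1 RW=1 US=1 PS=0]
  ✓ 0x23890  — 4 lookups
#1 VA=0x58000000A4A (w,kernel):
  L0: frame=0x18 idx=11 entry=0x1002 [P=0 RW=1 US=0 PS=0]
  → PAGE_NOT_PRESENT  (1 entries read)
#2 VA=0x7030280BC6C (r,user):
  L0: frame=0x18 idx=14 entry=0x26007 [P=1 RW=1 US=1 PS=0]
  L1: frame=0x26 idx=12 entry=0x29007 [P=1 RW=1 US=1 PS=0]
  L2: frame=0x29 idx=20 entry=0x2A007 [P=1 RW=1 US=1 PS=0]
  L3: frame=0x2A idx=11 entry=0x2C007 [P=1 RW=1 US=1 PS=0]
  ✓ 0x2CC6C  — 4 lookups

TLB: [["0x7030280B", "0x2C"]]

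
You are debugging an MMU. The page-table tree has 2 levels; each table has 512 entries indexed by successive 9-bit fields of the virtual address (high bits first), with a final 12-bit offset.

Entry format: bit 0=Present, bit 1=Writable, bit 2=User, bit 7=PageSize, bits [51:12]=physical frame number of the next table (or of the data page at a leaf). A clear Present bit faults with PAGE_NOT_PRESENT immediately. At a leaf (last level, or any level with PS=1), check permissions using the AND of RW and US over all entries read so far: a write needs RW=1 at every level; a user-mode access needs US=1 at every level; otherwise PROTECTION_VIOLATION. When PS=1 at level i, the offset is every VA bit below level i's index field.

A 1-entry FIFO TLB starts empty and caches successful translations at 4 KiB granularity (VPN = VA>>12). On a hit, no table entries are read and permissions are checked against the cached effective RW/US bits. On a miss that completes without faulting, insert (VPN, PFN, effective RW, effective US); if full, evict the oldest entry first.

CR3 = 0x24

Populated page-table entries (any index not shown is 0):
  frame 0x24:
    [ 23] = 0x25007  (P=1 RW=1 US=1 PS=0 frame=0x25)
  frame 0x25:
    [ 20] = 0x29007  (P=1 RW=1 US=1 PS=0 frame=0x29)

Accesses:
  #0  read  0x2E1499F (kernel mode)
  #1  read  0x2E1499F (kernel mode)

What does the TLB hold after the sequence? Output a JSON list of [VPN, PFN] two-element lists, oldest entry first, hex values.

Trace:
#0 VA=0x2E1499F (r,kernel):
  [0] read 0x24 idx=23: raw=0x25007 flags P=1 W=1 U=1 S=0
  [1] read 0x25 idx=20: raw=0x29007 flags P=1 W=1 U=1 S=0
  ⇒ phys 0x2999F  [2 reads]
#1 VA=0x2E1499F (r,kernel):
  TLB hit vpn=0x2E14 → PA=0x2999F

TLB: [["0x2E14", "0x29"]]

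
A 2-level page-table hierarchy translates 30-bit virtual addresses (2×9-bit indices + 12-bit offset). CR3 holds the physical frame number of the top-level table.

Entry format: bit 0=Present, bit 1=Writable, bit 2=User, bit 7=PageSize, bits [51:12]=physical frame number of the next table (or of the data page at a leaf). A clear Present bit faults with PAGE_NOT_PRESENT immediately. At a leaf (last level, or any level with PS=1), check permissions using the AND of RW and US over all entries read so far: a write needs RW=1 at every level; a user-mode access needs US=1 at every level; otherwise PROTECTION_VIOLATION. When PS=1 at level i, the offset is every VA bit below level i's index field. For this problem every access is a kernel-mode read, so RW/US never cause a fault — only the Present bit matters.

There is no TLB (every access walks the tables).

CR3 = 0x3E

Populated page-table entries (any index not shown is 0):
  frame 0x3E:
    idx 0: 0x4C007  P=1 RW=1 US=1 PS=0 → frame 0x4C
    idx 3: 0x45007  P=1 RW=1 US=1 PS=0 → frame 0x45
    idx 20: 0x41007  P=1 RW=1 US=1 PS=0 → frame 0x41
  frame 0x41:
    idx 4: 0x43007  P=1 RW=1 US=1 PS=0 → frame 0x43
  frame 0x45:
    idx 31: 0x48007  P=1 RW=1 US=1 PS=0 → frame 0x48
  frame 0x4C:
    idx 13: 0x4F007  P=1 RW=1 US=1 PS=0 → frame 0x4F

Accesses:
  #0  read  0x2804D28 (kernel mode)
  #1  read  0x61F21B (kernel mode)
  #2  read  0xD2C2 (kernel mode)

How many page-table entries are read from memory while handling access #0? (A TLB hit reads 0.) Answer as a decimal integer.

Walk each access:
#0 VA=0x2804D28 (r,kernel):
  lvl0: tbl 0x3E, slot 20 ⇒ 0x41007 (P1/RW1/US1/PS0)
  lvl1: tbl 0x41, slot 4 ⇒ 0x43007 (P1/RW1/US1/PS0)
  ✓ 0x43D28  — 2 lookups
#1 VA=0x61F21B (r,kernel):
  lvl0: tbl 0x3E, slot 3 ⇒ 0x45007 (P1/RW1/US1/PS0)
  lvl1: tbl 0x45, slot 31 ⇒ 0x48007 (P1/RW1/US1/PS0)
  ✓ 0x4821B  — 2 lookups
#2 VA=0xD2C2 (r,kernel):
  lvl0: tbl 0x3E, slot 0 ⇒ 0x4C007 (P1/RW1/US1/PS0)
  lvl1: tbl 0x4C, slot 13 ⇒ 0x4F007 (P1/RW1/US1/PS0)
  ✓ 0x4F2C2  — 2 lookups

Entries read for #0: 2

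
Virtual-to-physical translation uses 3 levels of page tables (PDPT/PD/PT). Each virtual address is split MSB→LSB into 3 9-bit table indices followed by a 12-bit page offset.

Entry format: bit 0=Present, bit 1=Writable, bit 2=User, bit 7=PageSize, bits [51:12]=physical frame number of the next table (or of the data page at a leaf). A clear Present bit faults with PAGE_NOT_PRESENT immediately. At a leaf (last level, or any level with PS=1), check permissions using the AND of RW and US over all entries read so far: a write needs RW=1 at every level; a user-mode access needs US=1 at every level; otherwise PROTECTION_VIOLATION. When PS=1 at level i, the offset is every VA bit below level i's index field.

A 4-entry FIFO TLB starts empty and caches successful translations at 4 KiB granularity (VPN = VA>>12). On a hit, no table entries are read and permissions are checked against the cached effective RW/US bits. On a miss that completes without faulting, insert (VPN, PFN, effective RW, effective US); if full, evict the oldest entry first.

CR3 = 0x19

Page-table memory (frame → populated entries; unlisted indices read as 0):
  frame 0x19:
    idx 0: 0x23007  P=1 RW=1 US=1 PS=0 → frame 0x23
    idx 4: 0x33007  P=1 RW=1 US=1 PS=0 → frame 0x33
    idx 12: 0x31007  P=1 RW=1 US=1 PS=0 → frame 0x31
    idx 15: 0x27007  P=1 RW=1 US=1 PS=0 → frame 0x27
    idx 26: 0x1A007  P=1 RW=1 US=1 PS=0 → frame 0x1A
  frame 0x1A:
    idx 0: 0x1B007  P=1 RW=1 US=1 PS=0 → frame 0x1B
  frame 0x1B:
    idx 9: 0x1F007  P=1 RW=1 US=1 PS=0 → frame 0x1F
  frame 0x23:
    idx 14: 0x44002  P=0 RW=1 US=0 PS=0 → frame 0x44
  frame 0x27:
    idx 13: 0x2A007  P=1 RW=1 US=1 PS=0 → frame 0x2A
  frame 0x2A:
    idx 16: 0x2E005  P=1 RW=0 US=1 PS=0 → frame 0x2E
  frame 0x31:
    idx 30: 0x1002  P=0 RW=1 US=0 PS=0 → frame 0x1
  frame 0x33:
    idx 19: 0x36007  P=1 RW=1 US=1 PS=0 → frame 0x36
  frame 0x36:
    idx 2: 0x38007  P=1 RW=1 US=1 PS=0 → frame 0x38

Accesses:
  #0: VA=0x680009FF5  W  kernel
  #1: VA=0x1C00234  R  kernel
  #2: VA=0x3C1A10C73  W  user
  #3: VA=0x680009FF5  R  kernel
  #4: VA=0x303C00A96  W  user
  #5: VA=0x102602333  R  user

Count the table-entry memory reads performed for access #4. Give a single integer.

Trace:
#0 VA=0x680009FF5 (w,kernel):
  [0] read 0x19 idx=26: raw=0x1A007 flags P=1 W=1 U=1 S=0
  [1] read 0x1A idx=0: raw=0x1B007 flags P=1 W=1 U=1 S=0
  [2] read 0x1B idx=9: raw=0x1F007 flags P=1 W=1 U=1 S=0
  → PA=0x1FFF5  (3 entries read)
#1 VA=0x1C00234 (r,kernel):
  [0] read 0x19 idx=0: raw=0x23007 flags P=1 W=1 U=1 S=0
  [1] read 0x23 idx=14: raw=0x44002 flags P=0 W=1 U=0 S=0
  ✗ PAGE_NOT_PRESENT  [2 reads]
#2 VA=0x3C1A10C73 (w,user):
  [0] read 0x19 idx=15: raw=0x27007 flags P=1 W=1 U=1 S=0
  [1] read 0x27 idx=13: raw=0x2A007 flags P=1 W=1 U=1 S=0
  [2] read 0x2A idx=16: raw=0x2E005 flags P=1 W=0 U=1 S=0
  ✗ PROTECTION_VIOLATION  [3 reads]
#3 VA=0x680009FF5 (r,kernel):
  TLB hit vpn=0x680009 → PA=0x1FFF5
#4 VA=0x303C00A96 (w,user):
  [0] read 0x19 idx=12: raw=0x31007 flags P=1 W=1 U=1 S=0
  [1] read 0x31 idx=30: raw=0x1002 flags P=0 W=1 U=0 S=0
  ✗ PAGE_NOT_PRESENT  [2 reads]
#5 VA=0x102602333 (r,user):
  [0] read 0x19 idx=4: raw=0x33007 flags P=1 W=1 U=1 S=0
  [1] read 0x33 idx=19: raw=0x36007 flags P=1 W=1 U=1 S=0
  [2] read 0x36 idx=2: raw=0x38007 flags P=1 W=1 U=1 S=0
  → PA=0x38333  (3 entries read)

Entries read for #4: 2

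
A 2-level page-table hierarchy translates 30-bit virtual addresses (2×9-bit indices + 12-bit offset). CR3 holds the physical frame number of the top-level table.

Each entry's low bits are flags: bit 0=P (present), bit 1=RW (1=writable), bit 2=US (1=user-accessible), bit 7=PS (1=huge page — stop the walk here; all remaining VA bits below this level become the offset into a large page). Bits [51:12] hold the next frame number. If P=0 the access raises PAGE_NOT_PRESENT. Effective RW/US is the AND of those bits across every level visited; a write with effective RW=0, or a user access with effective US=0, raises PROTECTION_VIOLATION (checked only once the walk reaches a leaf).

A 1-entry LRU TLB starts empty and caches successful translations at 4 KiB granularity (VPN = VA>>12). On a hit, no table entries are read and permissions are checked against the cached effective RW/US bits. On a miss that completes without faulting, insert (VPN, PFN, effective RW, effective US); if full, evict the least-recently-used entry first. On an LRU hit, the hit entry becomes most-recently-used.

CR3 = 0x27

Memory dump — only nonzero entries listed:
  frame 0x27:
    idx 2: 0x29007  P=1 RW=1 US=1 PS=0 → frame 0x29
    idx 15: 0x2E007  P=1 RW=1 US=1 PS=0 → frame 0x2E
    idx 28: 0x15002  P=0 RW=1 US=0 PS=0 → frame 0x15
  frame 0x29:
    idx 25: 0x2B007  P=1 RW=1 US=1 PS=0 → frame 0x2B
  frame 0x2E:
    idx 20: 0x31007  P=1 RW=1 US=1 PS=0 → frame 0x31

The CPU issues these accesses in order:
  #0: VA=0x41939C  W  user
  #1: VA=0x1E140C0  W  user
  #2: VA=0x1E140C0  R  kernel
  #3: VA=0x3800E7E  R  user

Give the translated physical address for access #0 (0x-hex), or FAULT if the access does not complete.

Walk each access:
#0 VA=0x41939C (w,user):
  lvl0: tbl 0x27, slot 2 ⇒ 0x29007 (P1/RW1/US1/PS0)
  lvl1: tbl 0x29, slot 25 ⇒ 0x2B007 (P1/RW1/US1/PS0)
  ⇒ phys 0x2B39C  [2 reads]
#1 VA=0x1E140C0 (w,user):
  lvl0: tbl 0x27, slot 15 ⇒ 0x2E007 (P1/RW1/US1/PS0)
  lvl1: tbl 0x2E, slot 20 ⇒ 0x31007 (P1/RW1/US1/PS0)
  ⇒ phys 0x310C0  [2 reads]
#2 VA=0x1E140C0 (r,kernel):
  TLB hit vpn=0x1E14 → PA=0x310C0
#3 VA=0x3800E7E (r,user):
  lvl0: tbl 0x27, slot 28 ⇒ 0x15002 (P0/RW1/US0/PS0)
  → PAGE_NOT_PRESENT  (1 entries read)

Access #0 PA: 0x2B39C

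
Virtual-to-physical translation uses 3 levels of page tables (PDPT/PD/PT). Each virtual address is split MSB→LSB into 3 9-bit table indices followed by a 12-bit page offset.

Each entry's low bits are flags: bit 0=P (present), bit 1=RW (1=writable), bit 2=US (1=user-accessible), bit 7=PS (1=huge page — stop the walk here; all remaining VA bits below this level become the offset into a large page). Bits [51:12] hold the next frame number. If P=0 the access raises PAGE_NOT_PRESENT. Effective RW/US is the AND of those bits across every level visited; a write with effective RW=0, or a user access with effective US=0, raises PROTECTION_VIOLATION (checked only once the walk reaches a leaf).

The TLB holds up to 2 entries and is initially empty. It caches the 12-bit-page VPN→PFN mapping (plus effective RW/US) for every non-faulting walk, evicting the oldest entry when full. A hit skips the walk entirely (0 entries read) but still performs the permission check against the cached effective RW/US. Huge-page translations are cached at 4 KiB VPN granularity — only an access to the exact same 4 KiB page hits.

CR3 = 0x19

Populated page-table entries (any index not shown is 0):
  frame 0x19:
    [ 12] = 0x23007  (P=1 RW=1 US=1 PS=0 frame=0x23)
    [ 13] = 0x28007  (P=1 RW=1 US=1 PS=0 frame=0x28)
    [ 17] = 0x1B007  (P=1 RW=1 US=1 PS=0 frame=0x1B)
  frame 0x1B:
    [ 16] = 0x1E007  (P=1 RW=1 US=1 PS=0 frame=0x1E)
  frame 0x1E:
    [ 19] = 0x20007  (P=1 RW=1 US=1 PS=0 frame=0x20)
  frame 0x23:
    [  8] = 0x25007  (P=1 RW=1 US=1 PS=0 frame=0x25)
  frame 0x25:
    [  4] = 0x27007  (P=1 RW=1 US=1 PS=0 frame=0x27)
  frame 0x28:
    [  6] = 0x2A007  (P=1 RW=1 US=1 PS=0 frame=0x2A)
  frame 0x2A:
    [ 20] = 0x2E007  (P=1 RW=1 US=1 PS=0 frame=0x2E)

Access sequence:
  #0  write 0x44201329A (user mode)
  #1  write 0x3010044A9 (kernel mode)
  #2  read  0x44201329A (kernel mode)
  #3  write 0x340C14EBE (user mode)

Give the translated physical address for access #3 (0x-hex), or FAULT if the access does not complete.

Per-access translation:
#0 VA=0x44201329A (w,user):
  L0 @0x19[17] → 0x1B007  P=1,RW=1,US=1,PS=0
  L1 @0x1B[16] → 0x1E007  P=1,RW=1,US=1,PS=0
  L2 @0x1E[19] → 0x20007  P=1,RW=1,US=1,PS=0
  ✓ 0x2029A  — 3 lookups
#1 VA=0x3010044A9 (w,kernel):
  L0 @0x19[12] → 0x23007  P=1,RW=1,US=1,PS=0
  L1 @0x23[8] → 0x25007  P=1,RW=1,US=1,PS=0
  L2 @0x25[4] → 0x27007  P=1,RW=1,US=1,PS=0
  ✓ 0x274A9  — 3 lookups
#2 VA=0x44201329A (r,kernel):
  TLB hit vpn=0x442013 → PA=0x2029A
#3 VA=0x340C14EBE (w,user):
  L0 @0x19[13] → 0x28007  P=1,RW=1,US=1,PS=0
  L1 @0x28[6] → 0x2A007  P=1,RW=1,US=1,PS=0
  L2 @0x2A[20] → 0x2E007  P=1,RW=1,US=1,PS=0
  ✓ 0x2EEBE  — 3 lookups

Access #3 PA: 0x2EEBE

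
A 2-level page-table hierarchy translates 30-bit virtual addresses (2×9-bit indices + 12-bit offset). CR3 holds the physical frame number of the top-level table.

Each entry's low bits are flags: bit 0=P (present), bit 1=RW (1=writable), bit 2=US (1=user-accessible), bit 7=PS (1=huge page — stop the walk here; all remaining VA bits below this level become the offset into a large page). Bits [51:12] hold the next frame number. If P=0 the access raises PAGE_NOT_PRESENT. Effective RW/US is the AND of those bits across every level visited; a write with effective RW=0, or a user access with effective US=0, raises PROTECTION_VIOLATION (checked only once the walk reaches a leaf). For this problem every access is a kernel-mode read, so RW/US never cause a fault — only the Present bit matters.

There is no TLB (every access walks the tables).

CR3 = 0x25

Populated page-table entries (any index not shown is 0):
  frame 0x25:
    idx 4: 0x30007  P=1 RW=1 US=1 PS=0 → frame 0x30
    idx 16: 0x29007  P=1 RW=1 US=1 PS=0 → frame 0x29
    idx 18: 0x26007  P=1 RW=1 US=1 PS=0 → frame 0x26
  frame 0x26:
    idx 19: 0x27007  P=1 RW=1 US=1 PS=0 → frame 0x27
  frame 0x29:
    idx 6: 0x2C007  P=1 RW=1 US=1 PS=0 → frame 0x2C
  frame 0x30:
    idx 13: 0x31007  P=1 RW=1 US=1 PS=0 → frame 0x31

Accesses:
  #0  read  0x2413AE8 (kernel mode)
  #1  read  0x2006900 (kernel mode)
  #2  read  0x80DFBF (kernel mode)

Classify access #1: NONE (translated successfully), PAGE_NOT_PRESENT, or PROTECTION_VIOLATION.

Per-access translation:
#0 VA=0x2413AE8 (r,kernel):
  lvl0: tbl 0x25, slot 18 ⇒ 0x26007 (P1/RW1/US1/PS0)
  lvl1: tbl 0x26, slot 19 ⇒ 0x27007 (P1/RW1/US1/PS0)
  ✓ 0x27AE8  — 2 lookups
#1 VA=0x2006900 (r,kernel):
  lvl0: tbl 0x25, slot 16 ⇒ 0x29007 (P1/RW1/US1/PS0)
  lvl1: tbl 0x29, slot 6 ⇒ 0x2C007 (P1/RW1/US1/PS0)
  ✓ 0x2C900  — 2 lookups
#2 VA=0x80DFBF (r,kernel):
  lvl0: tbl 0x25, slot 4 ⇒ 0x30007 (P1/RW1/US1/PS0)
  lvl1: tbl 0x30, slot 13 ⇒ 0x31007 (P1/RW1/US1/PS0)
  ✓ 0x31FBF  — 2 lookups

Access #1 fault: NONE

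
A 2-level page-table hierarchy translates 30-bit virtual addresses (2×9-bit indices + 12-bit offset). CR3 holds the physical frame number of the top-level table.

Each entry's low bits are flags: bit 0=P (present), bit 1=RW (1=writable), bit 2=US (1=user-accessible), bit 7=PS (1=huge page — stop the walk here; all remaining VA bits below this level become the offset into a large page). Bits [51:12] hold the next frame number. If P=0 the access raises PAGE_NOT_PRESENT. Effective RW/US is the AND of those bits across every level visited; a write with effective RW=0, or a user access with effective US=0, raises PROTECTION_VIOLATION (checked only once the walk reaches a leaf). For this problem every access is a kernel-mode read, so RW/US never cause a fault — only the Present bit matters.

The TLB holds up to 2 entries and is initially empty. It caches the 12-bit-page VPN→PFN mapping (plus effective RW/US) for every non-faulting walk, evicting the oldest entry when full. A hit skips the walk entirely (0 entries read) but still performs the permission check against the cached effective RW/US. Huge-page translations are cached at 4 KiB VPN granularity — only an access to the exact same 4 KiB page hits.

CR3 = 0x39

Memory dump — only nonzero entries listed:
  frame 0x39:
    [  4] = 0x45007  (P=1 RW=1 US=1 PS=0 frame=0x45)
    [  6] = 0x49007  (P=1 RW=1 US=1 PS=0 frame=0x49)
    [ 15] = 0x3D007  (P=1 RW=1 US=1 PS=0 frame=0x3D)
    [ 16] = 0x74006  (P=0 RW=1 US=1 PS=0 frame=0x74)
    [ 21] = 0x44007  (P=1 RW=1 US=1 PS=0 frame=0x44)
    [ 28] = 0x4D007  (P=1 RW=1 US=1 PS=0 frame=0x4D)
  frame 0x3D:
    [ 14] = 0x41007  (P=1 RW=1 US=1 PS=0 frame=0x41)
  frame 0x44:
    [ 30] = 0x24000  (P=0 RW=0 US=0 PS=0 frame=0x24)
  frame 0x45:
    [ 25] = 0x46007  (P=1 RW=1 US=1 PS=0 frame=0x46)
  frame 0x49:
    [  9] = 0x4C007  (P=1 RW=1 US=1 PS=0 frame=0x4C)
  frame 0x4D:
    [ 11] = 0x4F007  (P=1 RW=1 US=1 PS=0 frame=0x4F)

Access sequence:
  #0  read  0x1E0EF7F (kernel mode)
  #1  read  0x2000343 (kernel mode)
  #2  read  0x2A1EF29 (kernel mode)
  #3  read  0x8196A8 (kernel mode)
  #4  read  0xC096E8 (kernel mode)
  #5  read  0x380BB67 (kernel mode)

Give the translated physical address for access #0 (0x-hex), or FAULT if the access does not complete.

Per-access translation:
#0 VA=0x1E0EF7F (r,kernel):
  L0 @0x39[15] → 0x3D007  P=1,RW=1,US=1,PS=0
  L1 @0x3D[14] → 0x41007  P=1,RW=1,US=1,PS=0
  → PA=0x41F7F  (2 entries read)
#1 VA=0x2000343 (r,kernel):
  L0 @0x39[16] → 0x74006  P=0,RW=1,US=1,PS=0
  ⇒ fault: PAGE_NOT_PRESENT  — 1 lookups
#2 VA=0x2A1EF29 (r,kernel):
  L0 @0x39[21] → 0x44007  P=1,RW=1,US=1,PS=0
  L1 @0x44[30] → 0x24000  P=0,RW=0,US=0,PS=0
  ⇒ fault: PAGE_NOT_PRESENT  — 2 lookups
#3 VA=0x8196A8 (r,kernel):
  L0 @0x39[4] → 0x45007  P=1,RW=1,US=1,PS=0
  L1 @0x45[25] → 0x46007  P=1,RW=1,US=1,PS=0
  → PA=0x466A8  (2 entries read)
#4 VA=0xC096E8 (r,kernel):
  L0 @0x39[6] → 0x49007  P=1,RW=1,US=1,PS=0
  L1 @0x49[9] → 0x4C007  P=1,RW=1,US=1,PS=0
  → PA=0x4C6E8  (2 entries read)
#5 VA=0x380BB67 (r,kernel):
  L0 @0x39[28] → 0x4D007  P=1,RW=1,US=1,PS=0
  L1 @0x4D[11] → 0x4F007  P=1,RW=1,US=1,PS=0
  → PA=0x4FB67  (2 entries read)

Access #0 PA: 0x41F7F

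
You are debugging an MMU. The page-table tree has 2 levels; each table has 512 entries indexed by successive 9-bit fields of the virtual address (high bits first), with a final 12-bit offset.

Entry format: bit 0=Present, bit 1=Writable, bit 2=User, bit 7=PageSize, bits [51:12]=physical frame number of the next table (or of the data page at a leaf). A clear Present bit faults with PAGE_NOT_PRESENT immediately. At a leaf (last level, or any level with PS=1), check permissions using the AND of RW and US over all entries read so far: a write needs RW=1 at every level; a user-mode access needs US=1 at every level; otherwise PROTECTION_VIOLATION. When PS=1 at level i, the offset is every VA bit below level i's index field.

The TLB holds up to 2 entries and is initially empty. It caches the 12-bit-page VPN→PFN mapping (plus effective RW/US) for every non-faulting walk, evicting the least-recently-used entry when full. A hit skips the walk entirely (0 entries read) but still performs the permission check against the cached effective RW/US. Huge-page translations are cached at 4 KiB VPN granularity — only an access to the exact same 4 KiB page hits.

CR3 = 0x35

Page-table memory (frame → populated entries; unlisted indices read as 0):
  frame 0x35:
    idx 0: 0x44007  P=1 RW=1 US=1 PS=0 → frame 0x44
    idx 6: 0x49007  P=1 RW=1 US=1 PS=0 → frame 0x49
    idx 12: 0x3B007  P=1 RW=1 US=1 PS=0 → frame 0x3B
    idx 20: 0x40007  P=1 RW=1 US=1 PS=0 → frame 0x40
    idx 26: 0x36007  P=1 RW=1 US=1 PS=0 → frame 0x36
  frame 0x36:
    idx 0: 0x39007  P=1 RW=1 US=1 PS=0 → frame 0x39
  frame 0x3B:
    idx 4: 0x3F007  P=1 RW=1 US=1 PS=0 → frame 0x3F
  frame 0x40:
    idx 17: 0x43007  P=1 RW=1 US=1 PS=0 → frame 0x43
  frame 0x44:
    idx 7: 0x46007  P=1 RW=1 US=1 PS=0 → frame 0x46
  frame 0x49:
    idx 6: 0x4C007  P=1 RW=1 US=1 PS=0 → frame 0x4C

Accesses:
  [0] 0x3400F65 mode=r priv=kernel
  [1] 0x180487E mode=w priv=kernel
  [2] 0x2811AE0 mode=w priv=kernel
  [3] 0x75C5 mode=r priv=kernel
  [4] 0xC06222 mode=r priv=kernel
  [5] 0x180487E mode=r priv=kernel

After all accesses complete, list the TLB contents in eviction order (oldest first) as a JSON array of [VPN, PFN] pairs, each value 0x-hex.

Trace:
#0 VA=0x3400F65 (r,kernel):
  [0] read 0x35 idx=26: raw=0x36007 flags P=1 W=1 U=1 S=0
  [1] read 0x36 idx=0: raw=0x39007 flags P=1 W=1 U=1 S=0
  → PA=0x39F65  (2 entries read)
#1 VA=0x180487E (w,kernel):
  [0] read 0x35 idx=12: raw=0x3B007 flags P=1 W=1 U=1 S=0
  [1] read 0x3B idx=4: raw=0x3F007 flags P=1 W=1 U=1 S=0
  → PA=0x3F87E  (2 entries read)
#2 VA=0x2811AE0 (w,kernel):
  [0] read 0x35 idx=20: raw=0x40007 flags P=1 W=1 U=1 S=0
  [1] read 0x40 idx=17: raw=0x43007 flags P=1 W=1 U=1 S=0
  → PA=0x43AE0  (2 entries read)
#3 VA=0x75C5 (r,kernel):
  [0] read 0x35 idx=0: raw=0x44007 flags P=1 W=1 U=1 S=0
  [1] read 0x44 idx=7: raw=0x46007 flags P=1 W=1 U=1 S=0
  → PA=0x465C5  (2 entries read)
#4 VA=0xC06222 (r,kernel):
  [0] read 0x35 idx=6: raw=0x49007 flags P=1 W=1 U=1 S=0
  [1] read 0x49 idx=6: raw=0x4C007 flags P=1 W=1 U=1 S=0
  → PA=0x4C222  (2 entries read)
#5 VA=0x180487E (r,kernel):
  [0] read 0x35 idx=12: raw=0x3B007 flags P=1 W=1 U=1 S=0
  [1] read 0x3B idx=4: raw=0x3F007 flags P=1 W=1 U=1 S=0
  → PA=0x3F87E  (2 entries read)

TLB: [["0xC06", "0x4C"], ["0x1804", "0x3F"]]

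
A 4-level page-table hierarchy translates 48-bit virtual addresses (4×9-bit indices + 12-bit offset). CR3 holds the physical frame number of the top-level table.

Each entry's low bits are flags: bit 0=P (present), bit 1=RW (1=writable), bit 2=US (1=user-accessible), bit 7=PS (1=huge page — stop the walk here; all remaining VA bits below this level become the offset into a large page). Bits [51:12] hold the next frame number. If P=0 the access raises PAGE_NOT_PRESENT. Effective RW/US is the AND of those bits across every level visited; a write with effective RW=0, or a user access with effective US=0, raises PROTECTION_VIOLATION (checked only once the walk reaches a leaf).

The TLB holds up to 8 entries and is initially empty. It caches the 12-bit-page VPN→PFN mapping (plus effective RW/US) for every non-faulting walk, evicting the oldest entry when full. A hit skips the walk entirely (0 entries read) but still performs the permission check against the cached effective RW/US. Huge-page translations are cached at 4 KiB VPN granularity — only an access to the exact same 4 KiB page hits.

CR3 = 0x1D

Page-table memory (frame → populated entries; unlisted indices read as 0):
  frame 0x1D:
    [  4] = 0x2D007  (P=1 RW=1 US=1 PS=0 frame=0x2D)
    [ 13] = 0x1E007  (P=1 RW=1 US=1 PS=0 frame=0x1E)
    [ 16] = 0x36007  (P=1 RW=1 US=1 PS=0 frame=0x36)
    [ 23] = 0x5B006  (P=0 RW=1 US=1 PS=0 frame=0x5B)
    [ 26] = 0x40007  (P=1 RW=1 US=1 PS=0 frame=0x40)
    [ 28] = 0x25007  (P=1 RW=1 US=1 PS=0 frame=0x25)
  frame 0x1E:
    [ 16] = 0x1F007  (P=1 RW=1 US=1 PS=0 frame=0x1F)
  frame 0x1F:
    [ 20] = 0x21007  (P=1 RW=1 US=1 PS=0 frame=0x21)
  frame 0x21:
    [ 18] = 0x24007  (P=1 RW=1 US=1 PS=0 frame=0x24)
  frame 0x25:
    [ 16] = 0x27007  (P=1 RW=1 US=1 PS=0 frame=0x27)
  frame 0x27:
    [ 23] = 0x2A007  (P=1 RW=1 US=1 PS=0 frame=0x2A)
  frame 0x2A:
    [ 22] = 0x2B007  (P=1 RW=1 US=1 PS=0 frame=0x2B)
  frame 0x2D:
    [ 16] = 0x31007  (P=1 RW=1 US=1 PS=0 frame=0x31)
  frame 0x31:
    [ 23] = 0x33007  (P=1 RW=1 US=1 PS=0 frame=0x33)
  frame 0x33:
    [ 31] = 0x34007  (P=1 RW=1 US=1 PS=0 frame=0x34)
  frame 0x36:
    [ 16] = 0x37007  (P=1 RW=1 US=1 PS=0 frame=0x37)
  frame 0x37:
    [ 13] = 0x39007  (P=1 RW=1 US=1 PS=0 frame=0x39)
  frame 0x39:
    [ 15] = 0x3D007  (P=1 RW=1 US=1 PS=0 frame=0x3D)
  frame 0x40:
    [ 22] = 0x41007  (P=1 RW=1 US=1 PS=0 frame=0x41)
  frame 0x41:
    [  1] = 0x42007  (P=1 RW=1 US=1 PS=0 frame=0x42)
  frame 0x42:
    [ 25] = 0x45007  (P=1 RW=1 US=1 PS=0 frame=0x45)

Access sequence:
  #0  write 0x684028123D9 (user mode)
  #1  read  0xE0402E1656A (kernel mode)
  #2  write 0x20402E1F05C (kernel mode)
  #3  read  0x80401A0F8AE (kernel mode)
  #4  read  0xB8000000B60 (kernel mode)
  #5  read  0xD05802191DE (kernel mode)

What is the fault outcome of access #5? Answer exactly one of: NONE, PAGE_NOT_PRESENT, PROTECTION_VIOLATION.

Trace:
#0 VA=0x684028123D9 (w,user):
  L0 @0x1D[13] → 0x1E007  P=1,RW=1,US=1,PS=0
  L1 @0x1E[16] → 0x1F007  P=1,RW=1,US=1,PS=0
  L2 @0x1F[20] → 0x21007  P=1,RW=1,US=1,PS=0
  L3 @0x21[18] → 0x24007  P=1,RW=1,US=1,PS=0
  ⇒ phys 0x243D9  [4 reads]
#1 VA=0xE0402E1656A (r,kernel):
  L0 @0x1D[28] → 0x25007  P=1,RW=1,US=1,PS=0
  L1 @0x25[16] → 0x27007  P=1,RW=1,US=1,PS=0
  L2 @0x27[23] → 0x2A007  P=1,RW=1,US=1,PS=0
  L3 @0x2A[22] → 0x2B007  P=1,RW=1,US=1,PS=0
  ⇒ phys 0x2B56A  [4 reads]
#2 VA=0x20402E1F05C (w,kernel):
  L0 @0x1D[4] → 0x2D007  P=1,RW=1,US=1,PS=0
  L1 @0x2D[16] → 0x31007  P=1,RW=1,US=1,PS=0
  L2 @0x31[23] → 0x33007  P=1,RW=1,US=1,PS=0
  L3 @0x33[31] → 0x34007  P=1,RW=1,US=1,PS=0
  ⇒ phys 0x3405C  [4 reads]
#3 VA=0x80401A0F8AE (r,kernel):
  L0 @0x1D[16] → 0x36007  P=1,RW=1,US=1,PS=0
  L1 @0x36[16] → 0x37007  P=1,RW=1,US=1,PS=0
  L2 @0x37[13] → 0x39007  P=1,RW=1,US=1,PS=0
  L3 @0x39[15] → 0x3D007  P=1,RW=1,US=1,PS=0
  ⇒ phys 0x3D8AE  [4 reads]
#4 VA=0xB8000000B60 (r,kernel):
  L0 @0x1D[23] → 0x5B006  P=0,RW=1,US=1,PS=0
  ✗ PAGE_NOT_PRESENT  [1 reads]
#5 VA=0xD05802191DE (r,kernel):
  L0 @0x1D[26] → 0x40007  P=1,RW=1,US=1,PS=0
  L1 @0x40[22] → 0x41007  P=1,RW=1,US=1,PS=0
  L2 @0x41[1] → 0x42007  P=1,RW=1,US=1,PS=0
  L3 @0x42[25] → 0x45007  P=1,RW=1,US=1,PS=0
  ⇒ phys 0x451DE  [4 reads]

Access #5 fault: NONE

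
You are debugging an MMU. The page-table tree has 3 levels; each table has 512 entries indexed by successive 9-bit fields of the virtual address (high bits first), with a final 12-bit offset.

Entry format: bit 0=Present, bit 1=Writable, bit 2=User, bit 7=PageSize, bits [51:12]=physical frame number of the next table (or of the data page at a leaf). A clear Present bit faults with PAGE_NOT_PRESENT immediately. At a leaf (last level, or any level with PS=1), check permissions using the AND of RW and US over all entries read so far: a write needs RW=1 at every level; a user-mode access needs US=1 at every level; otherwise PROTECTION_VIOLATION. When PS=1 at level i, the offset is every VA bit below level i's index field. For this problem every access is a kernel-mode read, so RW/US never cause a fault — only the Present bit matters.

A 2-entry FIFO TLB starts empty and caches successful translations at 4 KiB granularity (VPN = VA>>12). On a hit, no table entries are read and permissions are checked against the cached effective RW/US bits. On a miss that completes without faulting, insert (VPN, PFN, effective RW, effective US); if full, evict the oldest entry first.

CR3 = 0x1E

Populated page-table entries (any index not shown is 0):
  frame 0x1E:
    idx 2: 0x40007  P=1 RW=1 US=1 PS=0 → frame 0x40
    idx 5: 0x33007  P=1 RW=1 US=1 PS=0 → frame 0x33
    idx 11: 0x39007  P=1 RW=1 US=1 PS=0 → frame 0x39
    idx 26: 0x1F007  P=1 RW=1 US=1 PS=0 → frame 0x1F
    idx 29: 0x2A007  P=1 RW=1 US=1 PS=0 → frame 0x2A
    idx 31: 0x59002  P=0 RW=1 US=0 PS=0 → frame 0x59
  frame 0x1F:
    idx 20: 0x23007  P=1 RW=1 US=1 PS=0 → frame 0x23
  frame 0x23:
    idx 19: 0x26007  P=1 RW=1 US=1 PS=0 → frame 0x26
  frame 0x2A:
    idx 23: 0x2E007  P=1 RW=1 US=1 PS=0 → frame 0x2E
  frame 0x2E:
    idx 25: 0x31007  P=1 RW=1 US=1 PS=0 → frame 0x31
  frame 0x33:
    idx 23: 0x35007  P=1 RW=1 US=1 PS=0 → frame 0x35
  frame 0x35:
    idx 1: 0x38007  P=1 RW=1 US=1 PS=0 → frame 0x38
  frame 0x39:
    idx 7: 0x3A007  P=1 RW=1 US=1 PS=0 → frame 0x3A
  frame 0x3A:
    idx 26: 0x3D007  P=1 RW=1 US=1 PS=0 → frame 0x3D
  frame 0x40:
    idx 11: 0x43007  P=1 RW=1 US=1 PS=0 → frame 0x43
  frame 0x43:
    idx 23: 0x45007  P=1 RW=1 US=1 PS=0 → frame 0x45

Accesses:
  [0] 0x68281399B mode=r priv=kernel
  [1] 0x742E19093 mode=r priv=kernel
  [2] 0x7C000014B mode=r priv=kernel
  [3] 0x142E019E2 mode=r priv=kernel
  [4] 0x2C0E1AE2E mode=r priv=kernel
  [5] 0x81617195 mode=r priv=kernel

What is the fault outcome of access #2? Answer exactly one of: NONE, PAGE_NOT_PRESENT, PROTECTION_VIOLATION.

Per-access translation:
#0 VA=0x68281399B (r,kernel):
  lvl0: tbl 0x1E, slot 26 ⇒ 0x1F007 (P1/RW1/US1/PS0)
  lvl1: tbl 0x1F, slot 20 ⇒ 0x23007 (P1/RW1/US1/PS0)
  lvl2: tbl 0x23, slot 19 ⇒ 0x26007 (P1/RW1/US1/PS0)
  ⇒ phys 0x2699B  [3 reads]
#1 VA=0x742E19093 (r,kernel):
  lvl0: tbl 0x1E, slot 29 ⇒ 0x2A007 (P1/RW1/US1/PS0)
  lvl1: tbl 0x2A, slot 23 ⇒ 0x2E007 (P1/RW1/US1/PS0)
  lvl2: tbl 0x2E, slot 25 ⇒ 0x31007 (P1/RW1/US1/PS0)
  ⇒ phys 0x31093  [3 reads]
#2 VA=0x7C000014B (r,kernel):
  lvl0: tbl 0x1E, slot 31 ⇒ 0x59002 (P0/RW1/US0/PS0)
  → PAGE_NOT_PRESENT  (1 entries read)
#3 VA=0x142E019E2 (r,kernel):
  lvl0: tbl 0x1E, slot 5 ⇒ 0x33007 (P1/RW1/US1/PS0)
  lvl1: tbl 0x33, slot 23 ⇒ 0x35007 (P1/RW1/US1/PS0)
  lvl2: tbl 0x35, slot 1 ⇒ 0x38007 (P1/RW1/US1/PS0)
  ⇒ phys 0x389E2  [3 reads]
#4 VA=0x2C0E1AE2E (r,kernel):
  lvl0: tbl 0x1E, slot 11 ⇒ 0x39007 (P1/RW1/US1/PS0)
  lvl1: tbl 0x39, slot 7 ⇒ 0x3A007 (P1/RW1/US1/PS0)
  lvl2: tbl 0x3A, slot 26 ⇒ 0x3D007 (P1/RW1/US1/PS0)
  ⇒ phys 0x3DE2E  [3 reads]
#5 VA=0x81617195 (r,kernel):
  lvl0: tbl 0x1E, slot 2 ⇒ 0x40007 (P1/RW1/US1/PS0)
  lvl1: tbl 0x40, slot 11 ⇒ 0x43007 (P1/RW1/US1/PS0)
  lvl2: tbl 0x43, slot 23 ⇒ 0x45007 (P1/RW1/US1/PS0)
  ⇒ phys 0x45195  [3 reads]

Access #2 fault: PAGE_NOT_PRESENT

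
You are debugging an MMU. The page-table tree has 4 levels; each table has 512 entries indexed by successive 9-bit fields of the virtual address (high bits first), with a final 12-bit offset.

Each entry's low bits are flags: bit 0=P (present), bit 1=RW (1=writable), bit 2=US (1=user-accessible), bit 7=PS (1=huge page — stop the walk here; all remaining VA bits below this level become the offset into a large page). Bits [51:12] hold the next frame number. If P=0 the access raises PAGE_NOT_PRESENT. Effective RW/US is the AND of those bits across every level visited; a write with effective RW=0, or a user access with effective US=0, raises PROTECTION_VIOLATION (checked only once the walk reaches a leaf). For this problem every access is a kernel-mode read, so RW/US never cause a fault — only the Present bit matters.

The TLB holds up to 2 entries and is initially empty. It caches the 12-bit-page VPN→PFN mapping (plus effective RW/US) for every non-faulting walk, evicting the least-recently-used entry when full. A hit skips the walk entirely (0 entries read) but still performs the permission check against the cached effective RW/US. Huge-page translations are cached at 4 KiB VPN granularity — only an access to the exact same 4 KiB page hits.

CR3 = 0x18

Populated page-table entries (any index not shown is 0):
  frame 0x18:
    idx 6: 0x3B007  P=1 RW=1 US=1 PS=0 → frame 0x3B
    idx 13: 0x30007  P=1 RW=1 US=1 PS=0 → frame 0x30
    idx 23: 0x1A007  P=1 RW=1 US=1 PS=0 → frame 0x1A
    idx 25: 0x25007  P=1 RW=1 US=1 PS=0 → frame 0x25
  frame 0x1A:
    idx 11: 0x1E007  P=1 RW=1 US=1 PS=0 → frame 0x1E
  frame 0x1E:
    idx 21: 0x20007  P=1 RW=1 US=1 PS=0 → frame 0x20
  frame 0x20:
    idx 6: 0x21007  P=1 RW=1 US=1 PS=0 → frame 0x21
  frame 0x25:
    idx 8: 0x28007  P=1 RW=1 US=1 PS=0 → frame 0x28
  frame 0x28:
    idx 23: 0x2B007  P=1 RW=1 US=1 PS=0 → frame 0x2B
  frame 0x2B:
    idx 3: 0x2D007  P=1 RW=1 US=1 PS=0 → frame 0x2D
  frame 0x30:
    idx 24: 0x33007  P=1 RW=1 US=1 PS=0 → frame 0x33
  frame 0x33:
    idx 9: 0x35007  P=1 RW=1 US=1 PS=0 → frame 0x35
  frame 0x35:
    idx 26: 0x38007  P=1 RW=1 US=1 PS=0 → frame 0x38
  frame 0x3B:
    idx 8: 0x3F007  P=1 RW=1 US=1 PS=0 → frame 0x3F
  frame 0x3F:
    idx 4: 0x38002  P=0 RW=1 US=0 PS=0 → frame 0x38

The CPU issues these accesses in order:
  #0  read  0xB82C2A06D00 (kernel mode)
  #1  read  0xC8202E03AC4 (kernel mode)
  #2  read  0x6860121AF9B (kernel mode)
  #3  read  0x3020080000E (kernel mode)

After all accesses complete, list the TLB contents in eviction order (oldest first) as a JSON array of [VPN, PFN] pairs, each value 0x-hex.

Per-access translation:
#0 VA=0xB82C2A06D00 (r,kernel):
  L0: frame=0x18 idx=23 entry=0x1A007 [P=1 RW=1 US=1 PS=0]
  L1: frame=0x1A idx=11 entry=0x1E007 [P=1 RW=1 US=1 PS=0]
  L2: frame=0x1E idx=21 entry=0x20007 [P=1 RW=1 US=1 PS=0]
  L3: frame=0x20 idx=6 entry=0x21007 [P=1 RW=1 US=1 PS=0]
  ✓ 0x21D00  — 4 lookups
#1 VA=0xC8202E03AC4 (r,kernel):
  L0: frame=0x18 idx=25 entry=0x25007 [P=1 RW=1 US=1 PS=0]
  L1: frame=0x25 idx=8 entry=0x28007 [P=1 RW=1 US=1 PS=0]
  L2: frame=0x28 idx=23 entry=0x2B007 [P=1 RW=1 US=1 PS=0]
  L3: frame=0x2B idx=3 entry=0x2D007 [P=1 RW=1 US=1 PS=0]
  ✓ 0x2DAC4  — 4 lookups
#2 VA=0x6860121AF9B (r,kernel):
  L0: frame=0x18 idx=13 entry=0x30007 [P=1 RW=1 US=1 PS=0]
  L1: frame=0x30 idx=24 entry=0x33007 [P=1 RW=1 US=1 PS=0]
  L2: frame=0x33 idx=9 entry=0x35007 [P=1 RW=1 US=1 PS=0]
  L3: frame=0x35 idx=26 entry=0x38007 [P=1 RW=1 US=1 PS=0]
  ✓ 0x38F9B  — 4 lookups
#3 VA=0x3020080000E (r,kernel):
  L0: frame=0x18 idx=6 entry=0x3B007 [P=1 RW=1 US=1 PS=0]
  L1: frame=0x3B idx=8 entry=0x3F007 [P=1 RW=1 US=1 PS=0]
  L2: frame=0x3F idx=4 entry=0x38002 [P=0 RW=1 US=0 PS=0]
  → PAGE_NOT_PRESENT  (3 entries read)

TLB: [["0xC8202E03", "0x2D"], ["0x6860121A", "0x38"]]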